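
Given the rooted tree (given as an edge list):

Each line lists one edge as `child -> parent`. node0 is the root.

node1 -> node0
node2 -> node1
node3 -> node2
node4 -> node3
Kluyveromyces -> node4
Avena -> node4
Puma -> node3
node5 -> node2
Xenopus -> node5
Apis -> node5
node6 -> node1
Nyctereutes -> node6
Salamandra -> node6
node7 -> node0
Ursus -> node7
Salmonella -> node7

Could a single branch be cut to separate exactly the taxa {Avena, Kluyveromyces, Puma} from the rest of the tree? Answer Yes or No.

The most recent common ancestor of these taxa subtends ((Kluyveromyces,Avena),Puma).
That clade has exactly 3 tips — every listed taxon and nothing else — so the group is monophyletic.

Yes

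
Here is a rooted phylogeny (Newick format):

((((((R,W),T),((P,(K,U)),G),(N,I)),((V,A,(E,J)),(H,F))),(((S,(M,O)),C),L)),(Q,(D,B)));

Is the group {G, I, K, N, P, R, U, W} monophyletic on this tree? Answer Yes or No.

The MRCA of the listed taxa subtends (((R,W),T),((P,(K,U)),G),(N,I)).
That clade also contains T, which is not in the proposed group, so the group is not monophyletic.

No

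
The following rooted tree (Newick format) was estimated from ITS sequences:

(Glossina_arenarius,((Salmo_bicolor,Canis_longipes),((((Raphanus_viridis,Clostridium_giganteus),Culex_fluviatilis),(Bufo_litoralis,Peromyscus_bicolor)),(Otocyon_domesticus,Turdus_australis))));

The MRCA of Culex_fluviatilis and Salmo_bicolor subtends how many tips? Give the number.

The MRCA of Culex_fluviatilis and Salmo_bicolor is the node subtending ((Salmo_bicolor,Canis_longipes),((((Raphanus_viridis,Clostridium_giganteus),Culex_fluviatilis),(Bufo_litoralis,Peromyscus_bicolor)),(Otocyon_domesticus,Turdus_australis))).
That clade contains 9 terminal taxa: Bufo_litoralis, Canis_longipes, Clostridium_giganteus, Culex_fluviatilis, Otocyon_domesticus, Peromyscus_bicolor, Raphanus_viridis, Salmo_bicolor, Turdus_australis.

9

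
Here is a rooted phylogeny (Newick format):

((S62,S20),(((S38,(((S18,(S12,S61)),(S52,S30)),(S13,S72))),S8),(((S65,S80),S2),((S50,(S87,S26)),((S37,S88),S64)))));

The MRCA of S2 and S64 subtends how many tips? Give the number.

The MRCA of S2 and S64 is the node subtending (((S65,S80),S2),((S50,(S87,S26)),((S37,S88),S64))).
That clade contains 9 terminal taxa: S2, S26, S37, S50, S64, S65, S80, S87, S88.

9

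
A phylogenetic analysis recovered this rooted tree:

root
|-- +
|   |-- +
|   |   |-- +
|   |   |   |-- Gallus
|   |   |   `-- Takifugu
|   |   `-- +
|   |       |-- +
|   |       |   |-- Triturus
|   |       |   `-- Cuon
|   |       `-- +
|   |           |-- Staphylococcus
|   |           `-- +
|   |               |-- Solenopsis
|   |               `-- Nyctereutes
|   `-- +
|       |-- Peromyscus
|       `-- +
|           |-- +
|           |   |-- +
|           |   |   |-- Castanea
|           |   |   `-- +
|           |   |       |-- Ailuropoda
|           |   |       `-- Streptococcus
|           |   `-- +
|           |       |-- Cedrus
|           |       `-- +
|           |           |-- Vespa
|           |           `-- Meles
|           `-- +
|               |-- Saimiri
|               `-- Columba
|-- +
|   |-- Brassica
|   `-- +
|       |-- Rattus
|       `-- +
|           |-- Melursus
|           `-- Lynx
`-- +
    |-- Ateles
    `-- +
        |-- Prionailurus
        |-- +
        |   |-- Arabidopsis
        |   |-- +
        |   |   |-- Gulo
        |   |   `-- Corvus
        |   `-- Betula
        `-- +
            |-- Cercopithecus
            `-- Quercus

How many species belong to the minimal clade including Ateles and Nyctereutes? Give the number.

28

The MRCA of Ateles and Nyctereutes is the root, so the clade is the entire tree.
That clade contains 28 terminal taxa: Ailuropoda, Arabidopsis, Ateles, Betula, Brassica, Castanea, Cedrus, Cercopithecus, Columba, Corvus, Cuon, Gallus, Gulo, Lynx, Meles, Melursus, Nyctereutes, Peromyscus, Prionailurus, Quercus, Rattus, Saimiri, Solenopsis, Staphylococcus, Streptococcus, Takifugu, Triturus, Vespa.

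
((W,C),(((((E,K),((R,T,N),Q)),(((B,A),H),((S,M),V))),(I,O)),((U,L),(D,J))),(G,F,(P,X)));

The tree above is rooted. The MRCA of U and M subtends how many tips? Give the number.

18

The MRCA of U and M is the node subtending (((((E,K),((R,T,N),Q)),(((B,A),H),((S,M),V))),(I,O)),((U,L),(D,J))).
That clade contains 18 terminal taxa: A, B, D, E, H, I, J, K, L, M, N, O, Q, R, S, T, U, V.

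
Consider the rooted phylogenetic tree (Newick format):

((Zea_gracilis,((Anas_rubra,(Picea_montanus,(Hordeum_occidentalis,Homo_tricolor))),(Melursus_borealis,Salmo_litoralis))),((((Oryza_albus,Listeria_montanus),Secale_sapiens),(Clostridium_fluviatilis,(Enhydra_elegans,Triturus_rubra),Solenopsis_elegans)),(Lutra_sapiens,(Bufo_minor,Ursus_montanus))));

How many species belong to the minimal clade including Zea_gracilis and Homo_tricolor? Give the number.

The MRCA of Zea_gracilis and Homo_tricolor is the node subtending (Zea_gracilis,((Anas_rubra,(Picea_montanus,(Hordeum_occidentalis,Homo_tricolor))),(Melursus_borealis,Salmo_litoralis))).
That clade contains 7 terminal taxa: Anas_rubra, Homo_tricolor, Hordeum_occidentalis, Melursus_borealis, Picea_montanus, Salmo_litoralis, Zea_gracilis.

7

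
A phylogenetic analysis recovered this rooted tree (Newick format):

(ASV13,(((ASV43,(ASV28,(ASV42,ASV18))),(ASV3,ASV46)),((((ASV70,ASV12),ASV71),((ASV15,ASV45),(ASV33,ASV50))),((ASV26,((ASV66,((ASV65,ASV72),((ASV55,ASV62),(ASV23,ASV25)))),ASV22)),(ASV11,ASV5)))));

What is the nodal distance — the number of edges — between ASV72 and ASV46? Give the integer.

The MRCA of ASV72 and ASV46 is the node subtending (((ASV43,(ASV28,(ASV42,ASV18))),(ASV3,ASV46)),((((ASV70,ASV12),ASV71),((ASV15,ASV45),(ASV33,ASV50))),((ASV26,((ASV66,((ASV65,ASV72),((ASV55,ASV62),(ASV23,ASV25)))),ASV22)),(ASV11,ASV5)))).
From ASV72 up to that node: 8 branches. From ASV46 up to the same node: 3 branches. Total: 8 + 3 = 11.

11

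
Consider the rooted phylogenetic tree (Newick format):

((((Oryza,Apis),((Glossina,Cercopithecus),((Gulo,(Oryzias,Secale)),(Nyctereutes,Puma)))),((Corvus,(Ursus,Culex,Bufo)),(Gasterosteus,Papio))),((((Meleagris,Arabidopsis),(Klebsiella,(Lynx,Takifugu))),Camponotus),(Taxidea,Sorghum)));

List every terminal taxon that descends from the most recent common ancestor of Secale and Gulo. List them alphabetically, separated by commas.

Tracing Secale: it sits inside (Oryzias,Secale).
Tracing Gulo: it sits inside (Gulo,(Oryzias,Secale)).
The smallest clade enclosing both is (Gulo,(Oryzias,Secale)); the answer is its 3 terminal taxa in alphabetical order.

Gulo, Oryzias, Secale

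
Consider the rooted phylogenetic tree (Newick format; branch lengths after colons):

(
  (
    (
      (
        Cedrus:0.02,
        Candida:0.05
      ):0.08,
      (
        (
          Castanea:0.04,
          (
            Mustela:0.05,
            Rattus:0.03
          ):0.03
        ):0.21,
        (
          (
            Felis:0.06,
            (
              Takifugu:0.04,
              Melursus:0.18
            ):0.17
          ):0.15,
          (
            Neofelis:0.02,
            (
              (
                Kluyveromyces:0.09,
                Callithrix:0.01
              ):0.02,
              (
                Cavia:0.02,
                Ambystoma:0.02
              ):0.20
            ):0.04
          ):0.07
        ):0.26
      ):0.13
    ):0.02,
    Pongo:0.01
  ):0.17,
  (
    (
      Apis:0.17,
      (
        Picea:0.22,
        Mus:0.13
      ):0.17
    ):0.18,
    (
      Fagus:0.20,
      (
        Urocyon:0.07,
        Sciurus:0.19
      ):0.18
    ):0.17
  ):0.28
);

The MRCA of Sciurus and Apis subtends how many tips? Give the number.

6

The MRCA of Sciurus and Apis is the node subtending ((Apis,(Picea,Mus)),(Fagus,(Urocyon,Sciurus))).
That clade contains 6 terminal taxa: Apis, Fagus, Mus, Picea, Sciurus, Urocyon.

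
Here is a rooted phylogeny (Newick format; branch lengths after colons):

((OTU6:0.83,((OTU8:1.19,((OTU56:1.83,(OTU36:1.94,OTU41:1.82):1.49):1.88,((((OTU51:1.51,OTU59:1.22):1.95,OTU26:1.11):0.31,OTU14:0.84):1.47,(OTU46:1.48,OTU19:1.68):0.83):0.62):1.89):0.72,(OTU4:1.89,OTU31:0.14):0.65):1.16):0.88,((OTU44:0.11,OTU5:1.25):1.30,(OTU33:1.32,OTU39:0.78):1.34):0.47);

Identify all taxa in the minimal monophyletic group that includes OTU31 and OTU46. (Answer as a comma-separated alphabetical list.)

Tracing OTU31: it sits inside (OTU4,OTU31).
Tracing OTU46: it sits inside (OTU46,OTU19).
The smallest clade enclosing both is ((OTU8,((OTU56,(OTU36,OTU41)),((((OTU51,OTU59),OTU26),OTU14),(OTU46,OTU19)))),(OTU4,OTU31)); the answer is its 12 terminal taxa in alphabetical order.

OTU14, OTU19, OTU26, OTU31, OTU36, OTU4, OTU41, OTU46, OTU51, OTU56, OTU59, OTU8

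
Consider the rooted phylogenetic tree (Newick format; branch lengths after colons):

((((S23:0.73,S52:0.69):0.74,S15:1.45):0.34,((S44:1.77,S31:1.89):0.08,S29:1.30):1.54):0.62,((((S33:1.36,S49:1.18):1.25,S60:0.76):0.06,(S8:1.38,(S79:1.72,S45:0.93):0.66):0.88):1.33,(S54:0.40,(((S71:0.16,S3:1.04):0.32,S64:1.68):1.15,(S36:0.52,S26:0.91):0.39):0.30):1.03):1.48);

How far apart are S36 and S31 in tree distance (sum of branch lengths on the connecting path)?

The path runs S36 → … → MRCA → … → S31; the MRCA is the root of the tree.
Branch lengths along that path: 0.52 + 0.39 + 0.30 + 1.03 + 1.48 + 0.62 + 1.54 + 0.08 + 1.89 = 7.85.

7.85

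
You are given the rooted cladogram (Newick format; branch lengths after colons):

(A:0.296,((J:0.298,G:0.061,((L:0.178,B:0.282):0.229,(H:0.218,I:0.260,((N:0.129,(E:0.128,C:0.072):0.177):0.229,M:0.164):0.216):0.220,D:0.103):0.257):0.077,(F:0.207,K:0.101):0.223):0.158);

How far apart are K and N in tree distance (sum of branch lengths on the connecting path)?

The path runs K → … → MRCA → … → N; the MRCA is the node subtending ((J,G,((L,B),(H,I,((N,(E,C)),M)),D)),(F,K)).
Branch lengths along that path: 0.101 + 0.223 + 0.077 + 0.257 + 0.220 + 0.216 + 0.229 + 0.129 = 1.452.

1.452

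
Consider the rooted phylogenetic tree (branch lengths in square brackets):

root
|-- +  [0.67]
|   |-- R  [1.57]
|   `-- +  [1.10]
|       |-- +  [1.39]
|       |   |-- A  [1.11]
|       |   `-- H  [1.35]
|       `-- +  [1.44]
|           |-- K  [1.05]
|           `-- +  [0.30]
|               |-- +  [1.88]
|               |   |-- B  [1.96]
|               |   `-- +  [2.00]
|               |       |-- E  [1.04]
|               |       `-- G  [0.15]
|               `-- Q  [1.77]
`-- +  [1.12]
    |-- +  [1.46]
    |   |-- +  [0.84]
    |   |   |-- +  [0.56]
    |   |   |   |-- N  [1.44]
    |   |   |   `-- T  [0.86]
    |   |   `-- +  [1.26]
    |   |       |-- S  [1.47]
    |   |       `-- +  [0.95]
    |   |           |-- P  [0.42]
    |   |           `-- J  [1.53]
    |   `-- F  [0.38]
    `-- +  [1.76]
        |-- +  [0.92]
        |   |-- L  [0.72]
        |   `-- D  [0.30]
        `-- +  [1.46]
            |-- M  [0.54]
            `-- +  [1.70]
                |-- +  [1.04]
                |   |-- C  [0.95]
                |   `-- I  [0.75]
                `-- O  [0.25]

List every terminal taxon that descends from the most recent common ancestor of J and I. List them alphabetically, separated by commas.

Tracing J: it sits inside (P,J).
Tracing I: it sits inside (C,I).
The smallest clade enclosing both is ((((N,T),(S,(P,J))),F),((L,D),(M,((C,I),O)))); the answer is its 12 terminal taxa in alphabetical order.

C, D, F, I, J, L, M, N, O, P, S, T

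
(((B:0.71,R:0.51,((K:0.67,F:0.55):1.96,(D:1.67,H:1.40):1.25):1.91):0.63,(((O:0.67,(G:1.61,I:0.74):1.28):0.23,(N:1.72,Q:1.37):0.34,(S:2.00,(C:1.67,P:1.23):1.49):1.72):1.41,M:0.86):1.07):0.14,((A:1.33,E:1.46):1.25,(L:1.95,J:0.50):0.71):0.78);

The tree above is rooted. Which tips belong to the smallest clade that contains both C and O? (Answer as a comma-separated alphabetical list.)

Tracing C: it sits inside (C,P).
Tracing O: it sits inside (O,(G,I)).
The smallest clade enclosing both is ((O,(G,I)),(N,Q),(S,(C,P))); the answer is its 8 terminal taxa in alphabetical order.

C, G, I, N, O, P, Q, S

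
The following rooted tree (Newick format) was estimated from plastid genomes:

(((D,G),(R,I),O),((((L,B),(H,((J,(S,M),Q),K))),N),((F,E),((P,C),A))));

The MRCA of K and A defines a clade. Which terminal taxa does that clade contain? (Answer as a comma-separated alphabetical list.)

A, B, C, E, F, H, J, K, L, M, N, P, Q, S

Tracing K: it sits inside ((J,(S,M),Q),K).
Tracing A: it sits inside ((P,C),A).
The smallest clade enclosing both is ((((L,B),(H,((J,(S,M),Q),K))),N),((F,E),((P,C),A))); the answer is its 14 terminal taxa in alphabetical order.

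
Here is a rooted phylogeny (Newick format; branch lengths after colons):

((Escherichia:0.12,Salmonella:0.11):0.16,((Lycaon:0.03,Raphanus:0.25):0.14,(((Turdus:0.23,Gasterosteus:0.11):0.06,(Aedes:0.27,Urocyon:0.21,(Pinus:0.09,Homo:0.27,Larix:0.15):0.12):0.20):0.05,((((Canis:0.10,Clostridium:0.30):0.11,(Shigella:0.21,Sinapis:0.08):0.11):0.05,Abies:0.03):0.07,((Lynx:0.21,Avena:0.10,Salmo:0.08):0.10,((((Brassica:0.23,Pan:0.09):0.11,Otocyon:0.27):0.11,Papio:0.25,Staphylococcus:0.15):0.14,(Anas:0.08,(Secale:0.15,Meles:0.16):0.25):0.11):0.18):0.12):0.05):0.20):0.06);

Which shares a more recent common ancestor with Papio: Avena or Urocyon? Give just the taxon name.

Avena

The MRCA of Papio and Avena subtends ((Lynx,Avena,Salmo),((((Brassica,Pan),Otocyon),Papio,Staphylococcus),(Anas,(Secale,Meles)))) (11 taxa).
The MRCA of Papio and Urocyon subtends (((Turdus,Gasterosteus),(Aedes,Urocyon,(Pinus,Homo,Larix))),((((Canis,Clostridium),(Shigella,Sinapis)),Abies),((Lynx,Avena,Salmo),((((Brassica,Pan),Otocyon),Papio,Staphylococcus),(Anas,(Secale,Meles)))))) (23 taxa).
The first is nested inside the second, so Papio shares a more recent common ancestor with Avena.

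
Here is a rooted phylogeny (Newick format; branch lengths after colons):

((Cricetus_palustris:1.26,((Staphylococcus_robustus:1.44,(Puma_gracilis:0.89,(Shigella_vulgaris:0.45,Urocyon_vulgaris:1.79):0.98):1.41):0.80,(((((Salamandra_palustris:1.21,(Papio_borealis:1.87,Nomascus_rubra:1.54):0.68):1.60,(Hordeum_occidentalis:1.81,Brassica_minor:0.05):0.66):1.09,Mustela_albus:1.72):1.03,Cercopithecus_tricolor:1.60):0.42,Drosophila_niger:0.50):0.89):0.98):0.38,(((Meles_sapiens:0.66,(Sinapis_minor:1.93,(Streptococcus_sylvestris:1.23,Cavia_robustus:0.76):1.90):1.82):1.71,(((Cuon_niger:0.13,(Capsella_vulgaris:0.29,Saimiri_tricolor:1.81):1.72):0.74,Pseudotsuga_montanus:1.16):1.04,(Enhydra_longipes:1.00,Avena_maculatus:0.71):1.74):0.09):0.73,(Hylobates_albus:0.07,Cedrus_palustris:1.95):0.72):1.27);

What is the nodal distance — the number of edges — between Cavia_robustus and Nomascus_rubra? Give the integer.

15

The MRCA of Cavia_robustus and Nomascus_rubra is the root of the tree.
From Cavia_robustus up to that node: 6 branches. From Nomascus_rubra up to the same node: 9 branches. Total: 6 + 9 = 15.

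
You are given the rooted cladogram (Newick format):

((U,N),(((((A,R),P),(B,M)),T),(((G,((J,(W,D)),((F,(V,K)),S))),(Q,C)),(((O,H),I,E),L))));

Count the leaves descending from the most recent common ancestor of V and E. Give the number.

15

The MRCA of V and E is the node subtending (((G,((J,(W,D)),((F,(V,K)),S))),(Q,C)),(((O,H),I,E),L)).
That clade contains 15 terminal taxa: C, D, E, F, G, H, I, J, K, L, O, Q, S, V, W.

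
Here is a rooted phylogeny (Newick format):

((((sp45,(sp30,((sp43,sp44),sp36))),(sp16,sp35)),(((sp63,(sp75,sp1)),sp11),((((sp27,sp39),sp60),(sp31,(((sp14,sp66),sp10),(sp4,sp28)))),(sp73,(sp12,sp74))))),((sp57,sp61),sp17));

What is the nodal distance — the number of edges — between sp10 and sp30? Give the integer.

The MRCA of sp10 and sp30 is the node subtending (((sp45,(sp30,((sp43,sp44),sp36))),(sp16,sp35)),(((sp63,(sp75,sp1)),sp11),((((sp27,sp39),sp60),(sp31,(((sp14,sp66),sp10),(sp4,sp28)))),(sp73,(sp12,sp74))))).
From sp10 up to that node: 7 branches. From sp30 up to the same node: 4 branches. Total: 7 + 4 = 11.

11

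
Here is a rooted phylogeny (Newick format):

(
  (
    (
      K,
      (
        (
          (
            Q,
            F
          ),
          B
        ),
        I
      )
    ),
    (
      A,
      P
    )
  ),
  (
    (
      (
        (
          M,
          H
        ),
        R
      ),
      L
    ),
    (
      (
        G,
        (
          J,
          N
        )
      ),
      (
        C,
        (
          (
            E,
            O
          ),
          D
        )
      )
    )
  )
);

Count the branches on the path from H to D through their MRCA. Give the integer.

8

The MRCA of H and D is the node subtending ((((M,H),R),L),((G,(J,N)),(C,((E,O),D)))).
From H up to that node: 4 branches. From D up to the same node: 4 branches. Total: 4 + 4 = 8.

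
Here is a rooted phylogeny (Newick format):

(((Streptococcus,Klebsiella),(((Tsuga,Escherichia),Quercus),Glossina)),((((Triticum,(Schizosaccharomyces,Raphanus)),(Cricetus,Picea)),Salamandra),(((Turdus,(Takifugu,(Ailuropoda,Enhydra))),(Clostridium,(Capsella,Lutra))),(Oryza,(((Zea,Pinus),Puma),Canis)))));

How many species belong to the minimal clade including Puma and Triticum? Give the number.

18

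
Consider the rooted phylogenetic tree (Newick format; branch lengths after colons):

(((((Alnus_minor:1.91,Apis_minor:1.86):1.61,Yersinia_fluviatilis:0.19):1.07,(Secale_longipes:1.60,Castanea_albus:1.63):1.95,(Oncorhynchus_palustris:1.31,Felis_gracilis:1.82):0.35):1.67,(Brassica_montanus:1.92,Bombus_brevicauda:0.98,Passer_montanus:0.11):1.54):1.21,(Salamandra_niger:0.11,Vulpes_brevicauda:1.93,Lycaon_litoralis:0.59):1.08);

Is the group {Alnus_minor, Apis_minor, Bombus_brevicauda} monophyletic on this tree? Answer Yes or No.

The MRCA of the listed taxa subtends ((((Alnus_minor,Apis_minor),Yersinia_fluviatilis),(Secale_longipes,Castanea_albus),(Oncorhynchus_palustris,Felis_gracilis)),(Brassica_montanus,Bombus_brevicauda,Passer_montanus)).
That clade also contains Brassica_montanus, Castanea_albus, Felis_gracilis, Oncorhynchus_palustris, Passer_montanus, Secale_longipes, Yersinia_fluviatilis, which are not in the proposed group, so the group is not monophyletic.

No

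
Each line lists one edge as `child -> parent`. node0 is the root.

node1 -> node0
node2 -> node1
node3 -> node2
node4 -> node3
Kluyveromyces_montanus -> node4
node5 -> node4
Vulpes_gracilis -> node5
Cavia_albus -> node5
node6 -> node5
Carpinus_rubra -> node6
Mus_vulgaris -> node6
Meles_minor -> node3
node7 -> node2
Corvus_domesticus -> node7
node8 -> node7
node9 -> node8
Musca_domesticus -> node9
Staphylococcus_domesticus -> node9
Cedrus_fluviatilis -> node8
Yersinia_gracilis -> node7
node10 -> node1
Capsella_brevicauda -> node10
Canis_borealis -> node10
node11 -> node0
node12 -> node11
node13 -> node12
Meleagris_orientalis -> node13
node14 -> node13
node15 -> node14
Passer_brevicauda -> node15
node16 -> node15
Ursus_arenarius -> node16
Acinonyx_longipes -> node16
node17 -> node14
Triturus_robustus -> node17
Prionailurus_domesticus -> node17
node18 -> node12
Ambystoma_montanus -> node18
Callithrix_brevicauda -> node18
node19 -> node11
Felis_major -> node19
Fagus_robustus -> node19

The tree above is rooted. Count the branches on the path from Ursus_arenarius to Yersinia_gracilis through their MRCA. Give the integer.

11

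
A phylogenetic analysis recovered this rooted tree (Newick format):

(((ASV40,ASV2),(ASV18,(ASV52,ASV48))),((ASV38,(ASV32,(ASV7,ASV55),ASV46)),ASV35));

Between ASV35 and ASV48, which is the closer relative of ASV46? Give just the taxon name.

ASV35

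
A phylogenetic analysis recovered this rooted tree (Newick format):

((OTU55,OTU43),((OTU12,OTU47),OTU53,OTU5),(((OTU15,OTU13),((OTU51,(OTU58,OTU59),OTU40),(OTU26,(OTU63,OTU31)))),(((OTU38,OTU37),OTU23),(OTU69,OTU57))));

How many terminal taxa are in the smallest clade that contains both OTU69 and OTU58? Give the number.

The MRCA of OTU69 and OTU58 is the node subtending (((OTU15,OTU13),((OTU51,(OTU58,OTU59),OTU40),(OTU26,(OTU63,OTU31)))),(((OTU38,OTU37),OTU23),(OTU69,OTU57))).
That clade contains 14 terminal taxa: OTU13, OTU15, OTU23, OTU26, OTU31, OTU37, OTU38, OTU40, OTU51, OTU57, OTU58, OTU59, OTU63, OTU69.

14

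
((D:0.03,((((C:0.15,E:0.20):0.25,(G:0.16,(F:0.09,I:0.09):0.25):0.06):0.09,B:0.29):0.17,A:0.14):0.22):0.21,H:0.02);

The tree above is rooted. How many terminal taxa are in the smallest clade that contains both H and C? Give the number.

9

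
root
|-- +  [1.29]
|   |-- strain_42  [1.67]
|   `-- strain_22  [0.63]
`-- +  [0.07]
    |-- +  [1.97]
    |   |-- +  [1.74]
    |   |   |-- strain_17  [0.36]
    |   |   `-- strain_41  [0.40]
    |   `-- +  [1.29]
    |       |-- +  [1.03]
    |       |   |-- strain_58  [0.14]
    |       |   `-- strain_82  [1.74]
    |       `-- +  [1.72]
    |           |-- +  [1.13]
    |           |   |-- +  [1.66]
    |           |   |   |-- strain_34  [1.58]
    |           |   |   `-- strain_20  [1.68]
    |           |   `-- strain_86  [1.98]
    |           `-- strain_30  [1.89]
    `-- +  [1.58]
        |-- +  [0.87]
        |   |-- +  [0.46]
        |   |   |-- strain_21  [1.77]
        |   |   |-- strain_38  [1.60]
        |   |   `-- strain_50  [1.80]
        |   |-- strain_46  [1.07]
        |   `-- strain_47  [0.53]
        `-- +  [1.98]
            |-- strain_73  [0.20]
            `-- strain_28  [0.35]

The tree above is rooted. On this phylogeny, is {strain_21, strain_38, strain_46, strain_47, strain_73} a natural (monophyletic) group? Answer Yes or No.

No

The MRCA of the listed taxa subtends (((strain_21,strain_38,strain_50),strain_46,strain_47),(strain_73,strain_28)).
That clade also contains strain_28, strain_50, which are not in the proposed group, so the group is not monophyletic.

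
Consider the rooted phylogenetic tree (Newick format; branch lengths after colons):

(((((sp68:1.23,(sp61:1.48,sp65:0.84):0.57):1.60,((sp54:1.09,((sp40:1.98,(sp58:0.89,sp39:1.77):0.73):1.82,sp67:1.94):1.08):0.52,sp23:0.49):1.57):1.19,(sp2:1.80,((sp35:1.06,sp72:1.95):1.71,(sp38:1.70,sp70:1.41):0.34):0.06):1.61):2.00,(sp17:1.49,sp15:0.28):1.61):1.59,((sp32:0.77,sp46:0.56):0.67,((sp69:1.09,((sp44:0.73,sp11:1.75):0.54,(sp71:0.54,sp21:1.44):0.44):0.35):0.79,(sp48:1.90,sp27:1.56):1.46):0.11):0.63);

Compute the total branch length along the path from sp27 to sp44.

The path runs sp27 → … → MRCA → … → sp44; the MRCA is the node subtending ((sp69,((sp44,sp11),(sp71,sp21))),(sp48,sp27)).
Branch lengths along that path: 1.56 + 1.46 + 0.79 + 0.35 + 0.54 + 0.73 = 5.43.

5.43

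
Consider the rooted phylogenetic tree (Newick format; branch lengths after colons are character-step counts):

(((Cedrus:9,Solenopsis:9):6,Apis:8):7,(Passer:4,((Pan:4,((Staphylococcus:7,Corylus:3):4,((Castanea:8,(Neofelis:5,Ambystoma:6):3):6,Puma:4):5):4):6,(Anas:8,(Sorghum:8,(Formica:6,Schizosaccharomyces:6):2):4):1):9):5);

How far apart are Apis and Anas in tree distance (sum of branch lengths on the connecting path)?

38

The path runs Apis → … → MRCA → … → Anas; the MRCA is the root of the tree.
Branch lengths along that path: 8 + 7 + 5 + 9 + 1 + 8 = 38.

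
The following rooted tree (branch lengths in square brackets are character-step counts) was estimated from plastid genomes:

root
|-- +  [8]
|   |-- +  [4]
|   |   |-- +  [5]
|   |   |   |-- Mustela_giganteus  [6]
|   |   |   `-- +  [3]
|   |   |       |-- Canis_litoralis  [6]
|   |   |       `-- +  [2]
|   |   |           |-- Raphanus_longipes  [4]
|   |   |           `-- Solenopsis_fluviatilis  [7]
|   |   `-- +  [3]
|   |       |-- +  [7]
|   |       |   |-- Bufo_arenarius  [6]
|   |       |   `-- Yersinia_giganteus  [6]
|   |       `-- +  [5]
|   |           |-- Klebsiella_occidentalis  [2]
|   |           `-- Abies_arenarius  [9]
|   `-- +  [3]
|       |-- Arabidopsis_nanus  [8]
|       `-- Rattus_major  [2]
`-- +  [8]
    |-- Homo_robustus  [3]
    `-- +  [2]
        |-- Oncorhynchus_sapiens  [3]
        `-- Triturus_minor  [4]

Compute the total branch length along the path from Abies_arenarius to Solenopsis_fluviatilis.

34

The path runs Abies_arenarius → … → MRCA → … → Solenopsis_fluviatilis; the MRCA is the node subtending ((Mustela_giganteus,(Canis_litoralis,(Raphanus_longipes,Solenopsis_fluviatilis))),((Bufo_arenarius,Yersinia_giganteus),(Klebsiella_occidentalis,Abies_arenarius))).
Branch lengths along that path: 9 + 5 + 3 + 5 + 3 + 2 + 7 = 34.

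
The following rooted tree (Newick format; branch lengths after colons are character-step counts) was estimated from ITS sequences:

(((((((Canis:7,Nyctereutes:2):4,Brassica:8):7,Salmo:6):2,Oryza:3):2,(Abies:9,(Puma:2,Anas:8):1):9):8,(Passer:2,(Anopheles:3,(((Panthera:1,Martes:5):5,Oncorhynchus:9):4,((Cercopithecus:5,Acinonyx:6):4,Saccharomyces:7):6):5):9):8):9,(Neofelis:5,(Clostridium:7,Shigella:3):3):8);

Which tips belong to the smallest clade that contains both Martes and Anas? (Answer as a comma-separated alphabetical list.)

Tracing Martes: it sits inside (Panthera,Martes).
Tracing Anas: it sits inside (Puma,Anas).
The smallest clade enclosing both is ((((((Canis,Nyctereutes),Brassica),Salmo),Oryza),(Abies,(Puma,Anas))),(Passer,(Anopheles,(((Panthera,Martes),Oncorhynchus),((Cercopithecus,Acinonyx),Saccharomyces))))); the answer is its 16 terminal taxa in alphabetical order.

Abies, Acinonyx, Anas, Anopheles, Brassica, Canis, Cercopithecus, Martes, Nyctereutes, Oncorhynchus, Oryza, Panthera, Passer, Puma, Saccharomyces, Salmo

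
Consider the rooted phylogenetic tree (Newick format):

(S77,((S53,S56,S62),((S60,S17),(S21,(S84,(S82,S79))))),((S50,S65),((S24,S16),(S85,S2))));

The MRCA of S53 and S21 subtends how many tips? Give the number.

9

The MRCA of S53 and S21 is the node subtending ((S53,S56,S62),((S60,S17),(S21,(S84,(S82,S79))))).
That clade contains 9 terminal taxa: S17, S21, S53, S56, S60, S62, S79, S82, S84.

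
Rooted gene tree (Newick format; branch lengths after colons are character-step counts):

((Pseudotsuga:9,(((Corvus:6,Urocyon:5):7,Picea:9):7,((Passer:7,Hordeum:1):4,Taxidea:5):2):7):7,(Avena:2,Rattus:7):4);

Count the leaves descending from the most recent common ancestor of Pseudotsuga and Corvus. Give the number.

The MRCA of Pseudotsuga and Corvus is the node subtending (Pseudotsuga,(((Corvus,Urocyon),Picea),((Passer,Hordeum),Taxidea))).
That clade contains 7 terminal taxa: Corvus, Hordeum, Passer, Picea, Pseudotsuga, Taxidea, Urocyon.

7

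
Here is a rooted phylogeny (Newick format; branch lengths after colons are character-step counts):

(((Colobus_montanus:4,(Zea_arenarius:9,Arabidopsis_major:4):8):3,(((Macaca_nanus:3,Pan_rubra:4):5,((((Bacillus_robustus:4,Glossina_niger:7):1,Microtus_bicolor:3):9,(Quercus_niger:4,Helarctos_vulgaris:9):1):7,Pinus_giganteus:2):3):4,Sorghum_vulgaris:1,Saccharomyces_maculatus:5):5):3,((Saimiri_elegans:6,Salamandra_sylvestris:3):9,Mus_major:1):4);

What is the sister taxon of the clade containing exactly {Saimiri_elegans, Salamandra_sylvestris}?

Mus_major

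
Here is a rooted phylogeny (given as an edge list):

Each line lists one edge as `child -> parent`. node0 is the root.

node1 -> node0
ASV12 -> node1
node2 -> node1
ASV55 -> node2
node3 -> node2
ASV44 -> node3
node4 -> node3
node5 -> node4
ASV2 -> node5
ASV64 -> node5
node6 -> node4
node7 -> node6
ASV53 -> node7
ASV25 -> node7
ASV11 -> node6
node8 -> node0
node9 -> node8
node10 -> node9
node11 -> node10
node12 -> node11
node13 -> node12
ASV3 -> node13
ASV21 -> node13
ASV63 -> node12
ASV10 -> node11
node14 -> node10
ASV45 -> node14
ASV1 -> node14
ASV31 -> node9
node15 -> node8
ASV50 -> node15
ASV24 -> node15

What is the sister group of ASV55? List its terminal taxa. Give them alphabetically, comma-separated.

ASV55 attaches to the tree at the node subtending (ASV55,(ASV44,((ASV2,ASV64),((ASV53,ASV25),ASV11)))).
The other lineage descending from that same node — the sister group — is (ASV44,((ASV2,ASV64),((ASV53,ASV25),ASV11))); its 6 tips in alphabetical order are the answer.

ASV11, ASV2, ASV25, ASV44, ASV53, ASV64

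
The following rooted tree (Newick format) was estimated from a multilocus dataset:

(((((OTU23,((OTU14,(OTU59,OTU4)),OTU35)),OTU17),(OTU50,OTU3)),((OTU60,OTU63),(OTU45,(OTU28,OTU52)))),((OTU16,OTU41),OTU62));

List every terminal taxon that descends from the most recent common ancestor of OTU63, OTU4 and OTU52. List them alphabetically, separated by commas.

OTU14, OTU17, OTU23, OTU28, OTU3, OTU35, OTU4, OTU45, OTU50, OTU52, OTU59, OTU60, OTU63

Tracing OTU63: it sits inside (OTU60,OTU63).
Tracing OTU4: it sits inside (OTU59,OTU4).
Tracing OTU52: it sits inside (OTU28,OTU52).
The smallest clade enclosing all 3 is ((((OTU23,((OTU14,(OTU59,OTU4)),OTU35)),OTU17),(OTU50,OTU3)),((OTU60,OTU63),(OTU45,(OTU28,OTU52)))); the answer is its 13 terminal taxa in alphabetical order.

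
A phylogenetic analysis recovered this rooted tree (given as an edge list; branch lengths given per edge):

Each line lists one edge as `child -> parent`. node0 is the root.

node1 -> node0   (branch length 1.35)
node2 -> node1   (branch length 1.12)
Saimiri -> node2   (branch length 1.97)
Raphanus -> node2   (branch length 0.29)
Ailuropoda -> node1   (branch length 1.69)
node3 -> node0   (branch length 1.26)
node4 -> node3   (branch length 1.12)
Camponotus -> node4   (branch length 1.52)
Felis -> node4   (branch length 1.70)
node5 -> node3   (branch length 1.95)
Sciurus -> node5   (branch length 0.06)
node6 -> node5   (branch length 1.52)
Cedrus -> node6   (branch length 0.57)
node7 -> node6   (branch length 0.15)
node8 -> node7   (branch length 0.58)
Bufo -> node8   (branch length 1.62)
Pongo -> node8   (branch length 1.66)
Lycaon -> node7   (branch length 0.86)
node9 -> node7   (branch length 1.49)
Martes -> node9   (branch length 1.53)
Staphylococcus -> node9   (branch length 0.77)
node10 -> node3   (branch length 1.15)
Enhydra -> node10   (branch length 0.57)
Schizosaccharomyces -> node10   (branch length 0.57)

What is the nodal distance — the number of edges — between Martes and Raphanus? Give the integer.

9

The MRCA of Martes and Raphanus is the root of the tree.
From Martes up to that node: 6 branches. From Raphanus up to the same node: 3 branches. Total: 6 + 3 = 9.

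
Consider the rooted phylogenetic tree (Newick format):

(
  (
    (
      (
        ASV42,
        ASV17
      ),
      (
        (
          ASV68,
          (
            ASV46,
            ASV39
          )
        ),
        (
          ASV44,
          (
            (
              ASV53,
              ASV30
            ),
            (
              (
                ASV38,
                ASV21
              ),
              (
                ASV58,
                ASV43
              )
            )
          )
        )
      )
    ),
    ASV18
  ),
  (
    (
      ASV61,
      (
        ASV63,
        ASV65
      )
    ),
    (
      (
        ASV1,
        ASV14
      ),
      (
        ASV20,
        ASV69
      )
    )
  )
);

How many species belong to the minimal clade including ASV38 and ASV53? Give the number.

6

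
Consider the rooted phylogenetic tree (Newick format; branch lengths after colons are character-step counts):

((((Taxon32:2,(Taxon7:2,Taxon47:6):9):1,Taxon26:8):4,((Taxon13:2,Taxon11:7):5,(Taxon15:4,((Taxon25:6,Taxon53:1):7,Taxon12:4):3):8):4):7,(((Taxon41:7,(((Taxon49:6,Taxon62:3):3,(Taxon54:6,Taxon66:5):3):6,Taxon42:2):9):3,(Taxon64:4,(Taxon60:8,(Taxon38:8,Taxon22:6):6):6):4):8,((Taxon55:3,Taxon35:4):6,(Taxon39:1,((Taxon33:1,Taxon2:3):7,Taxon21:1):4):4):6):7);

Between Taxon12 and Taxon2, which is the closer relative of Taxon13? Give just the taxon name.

The MRCA of Taxon13 and Taxon12 subtends ((Taxon13,Taxon11),(Taxon15,((Taxon25,Taxon53),Taxon12))) (6 taxa).
The MRCA of Taxon13 and Taxon2 is the root, subtending the entire tree (26 taxa).
The first is nested inside the second, so Taxon13 shares a more recent common ancestor with Taxon12.

Taxon12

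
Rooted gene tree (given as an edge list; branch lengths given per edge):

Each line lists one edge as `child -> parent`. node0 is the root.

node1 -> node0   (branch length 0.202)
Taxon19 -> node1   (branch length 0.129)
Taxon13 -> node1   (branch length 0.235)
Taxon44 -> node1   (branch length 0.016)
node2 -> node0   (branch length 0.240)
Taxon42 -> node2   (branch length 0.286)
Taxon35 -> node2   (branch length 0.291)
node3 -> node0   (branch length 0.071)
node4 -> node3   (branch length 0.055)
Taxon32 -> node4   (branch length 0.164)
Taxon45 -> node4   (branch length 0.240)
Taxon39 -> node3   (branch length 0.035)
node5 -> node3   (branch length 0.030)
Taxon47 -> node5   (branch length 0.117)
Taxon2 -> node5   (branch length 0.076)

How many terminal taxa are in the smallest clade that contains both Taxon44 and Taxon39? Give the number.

10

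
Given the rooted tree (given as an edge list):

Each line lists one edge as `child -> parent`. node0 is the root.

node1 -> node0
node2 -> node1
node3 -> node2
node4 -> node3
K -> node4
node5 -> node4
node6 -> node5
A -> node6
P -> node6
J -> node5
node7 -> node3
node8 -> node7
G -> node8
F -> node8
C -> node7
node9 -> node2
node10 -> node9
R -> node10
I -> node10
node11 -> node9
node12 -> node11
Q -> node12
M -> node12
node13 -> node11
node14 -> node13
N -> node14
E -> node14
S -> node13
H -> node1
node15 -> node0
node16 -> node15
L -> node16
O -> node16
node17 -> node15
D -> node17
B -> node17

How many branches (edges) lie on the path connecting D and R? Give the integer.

The MRCA of D and R is the root of the tree.
From D up to that node: 3 branches. From R up to the same node: 5 branches. Total: 3 + 5 = 8.

8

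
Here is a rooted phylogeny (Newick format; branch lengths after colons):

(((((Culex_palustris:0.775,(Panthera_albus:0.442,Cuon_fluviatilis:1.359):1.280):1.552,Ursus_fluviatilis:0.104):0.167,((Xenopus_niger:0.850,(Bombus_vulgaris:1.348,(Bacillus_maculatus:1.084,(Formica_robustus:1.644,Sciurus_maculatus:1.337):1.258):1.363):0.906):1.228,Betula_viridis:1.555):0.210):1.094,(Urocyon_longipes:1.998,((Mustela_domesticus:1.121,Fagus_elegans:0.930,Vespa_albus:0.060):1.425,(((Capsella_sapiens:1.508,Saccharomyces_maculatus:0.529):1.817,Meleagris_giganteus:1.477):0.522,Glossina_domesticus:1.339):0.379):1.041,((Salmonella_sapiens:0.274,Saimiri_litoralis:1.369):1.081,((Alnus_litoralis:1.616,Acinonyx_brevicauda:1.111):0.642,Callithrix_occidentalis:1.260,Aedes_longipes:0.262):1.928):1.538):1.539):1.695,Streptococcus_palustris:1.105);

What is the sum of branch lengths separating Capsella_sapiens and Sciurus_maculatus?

14.202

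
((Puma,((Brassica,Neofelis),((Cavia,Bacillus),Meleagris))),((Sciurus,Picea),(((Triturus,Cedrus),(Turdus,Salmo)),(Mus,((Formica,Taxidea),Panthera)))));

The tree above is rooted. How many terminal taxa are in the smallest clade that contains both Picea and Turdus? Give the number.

10

The MRCA of Picea and Turdus is the node subtending ((Sciurus,Picea),(((Triturus,Cedrus),(Turdus,Salmo)),(Mus,((Formica,Taxidea),Panthera)))).
That clade contains 10 terminal taxa: Cedrus, Formica, Mus, Panthera, Picea, Salmo, Sciurus, Taxidea, Triturus, Turdus.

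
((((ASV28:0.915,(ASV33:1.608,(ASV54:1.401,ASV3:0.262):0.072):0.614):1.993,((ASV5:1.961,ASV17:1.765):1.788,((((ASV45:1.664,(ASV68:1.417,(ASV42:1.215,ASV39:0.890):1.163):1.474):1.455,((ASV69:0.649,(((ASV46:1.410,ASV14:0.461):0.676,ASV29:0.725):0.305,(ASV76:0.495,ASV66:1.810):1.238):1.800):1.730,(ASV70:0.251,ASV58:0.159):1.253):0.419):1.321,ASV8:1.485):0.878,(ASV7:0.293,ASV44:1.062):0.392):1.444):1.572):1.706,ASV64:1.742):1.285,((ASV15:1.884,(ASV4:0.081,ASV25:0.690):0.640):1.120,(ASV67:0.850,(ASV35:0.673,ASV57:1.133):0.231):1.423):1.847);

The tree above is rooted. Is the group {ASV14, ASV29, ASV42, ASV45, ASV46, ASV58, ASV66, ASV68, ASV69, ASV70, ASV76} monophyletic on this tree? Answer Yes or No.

No

The MRCA of the listed taxa subtends ((ASV45,(ASV68,(ASV42,ASV39))),((ASV69,(((ASV46,ASV14),ASV29),(ASV76,ASV66))),(ASV70,ASV58))).
That clade also contains ASV39, which is not in the proposed group, so the group is not monophyletic.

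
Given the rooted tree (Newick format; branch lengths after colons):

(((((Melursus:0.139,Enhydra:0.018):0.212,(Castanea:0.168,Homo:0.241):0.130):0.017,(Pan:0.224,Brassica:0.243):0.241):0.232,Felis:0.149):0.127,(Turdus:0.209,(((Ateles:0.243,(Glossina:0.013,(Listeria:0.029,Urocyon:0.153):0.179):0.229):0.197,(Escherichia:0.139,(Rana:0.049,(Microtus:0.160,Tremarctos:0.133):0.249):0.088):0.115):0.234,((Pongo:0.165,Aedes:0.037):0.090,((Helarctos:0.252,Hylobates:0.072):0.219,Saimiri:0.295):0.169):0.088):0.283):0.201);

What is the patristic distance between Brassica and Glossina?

The path runs Brassica → … → MRCA → … → Glossina; the MRCA is the root of the tree.
Branch lengths along that path: 0.243 + 0.241 + 0.232 + 0.127 + 0.201 + 0.283 + 0.234 + 0.197 + 0.229 + 0.013 = 2.000.

2.000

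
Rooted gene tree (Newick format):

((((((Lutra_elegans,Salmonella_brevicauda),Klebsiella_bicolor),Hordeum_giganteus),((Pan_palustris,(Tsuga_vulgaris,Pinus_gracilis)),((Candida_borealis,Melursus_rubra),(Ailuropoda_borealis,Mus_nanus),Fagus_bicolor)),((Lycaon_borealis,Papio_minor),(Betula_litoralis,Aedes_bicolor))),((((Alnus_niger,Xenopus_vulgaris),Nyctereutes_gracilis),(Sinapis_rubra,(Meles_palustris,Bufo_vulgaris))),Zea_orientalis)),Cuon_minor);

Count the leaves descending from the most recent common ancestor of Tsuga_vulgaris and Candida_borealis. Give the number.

8

The MRCA of Tsuga_vulgaris and Candida_borealis is the node subtending ((Pan_palustris,(Tsuga_vulgaris,Pinus_gracilis)),((Candida_borealis,Melursus_rubra),(Ailuropoda_borealis,Mus_nanus),Fagus_bicolor)).
That clade contains 8 terminal taxa: Ailuropoda_borealis, Candida_borealis, Fagus_bicolor, Melursus_rubra, Mus_nanus, Pan_palustris, Pinus_gracilis, Tsuga_vulgaris.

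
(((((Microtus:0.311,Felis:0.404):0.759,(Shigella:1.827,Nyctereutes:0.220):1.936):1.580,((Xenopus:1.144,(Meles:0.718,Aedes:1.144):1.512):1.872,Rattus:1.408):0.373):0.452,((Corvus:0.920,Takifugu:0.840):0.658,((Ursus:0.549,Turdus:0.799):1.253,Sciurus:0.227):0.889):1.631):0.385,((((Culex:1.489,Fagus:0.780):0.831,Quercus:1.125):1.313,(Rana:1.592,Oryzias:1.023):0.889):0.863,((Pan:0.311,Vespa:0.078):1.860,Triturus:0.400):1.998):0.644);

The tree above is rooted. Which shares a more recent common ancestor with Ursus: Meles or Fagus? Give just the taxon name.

Meles

The MRCA of Ursus and Meles subtends ((((Microtus,Felis),(Shigella,Nyctereutes)),((Xenopus,(Meles,Aedes)),Rattus)),((Corvus,Takifugu),((Ursus,Turdus),Sciurus))) (13 taxa).
The MRCA of Ursus and Fagus is the root, subtending the entire tree (21 taxa).
The first is nested inside the second, so Ursus shares a more recent common ancestor with Meles.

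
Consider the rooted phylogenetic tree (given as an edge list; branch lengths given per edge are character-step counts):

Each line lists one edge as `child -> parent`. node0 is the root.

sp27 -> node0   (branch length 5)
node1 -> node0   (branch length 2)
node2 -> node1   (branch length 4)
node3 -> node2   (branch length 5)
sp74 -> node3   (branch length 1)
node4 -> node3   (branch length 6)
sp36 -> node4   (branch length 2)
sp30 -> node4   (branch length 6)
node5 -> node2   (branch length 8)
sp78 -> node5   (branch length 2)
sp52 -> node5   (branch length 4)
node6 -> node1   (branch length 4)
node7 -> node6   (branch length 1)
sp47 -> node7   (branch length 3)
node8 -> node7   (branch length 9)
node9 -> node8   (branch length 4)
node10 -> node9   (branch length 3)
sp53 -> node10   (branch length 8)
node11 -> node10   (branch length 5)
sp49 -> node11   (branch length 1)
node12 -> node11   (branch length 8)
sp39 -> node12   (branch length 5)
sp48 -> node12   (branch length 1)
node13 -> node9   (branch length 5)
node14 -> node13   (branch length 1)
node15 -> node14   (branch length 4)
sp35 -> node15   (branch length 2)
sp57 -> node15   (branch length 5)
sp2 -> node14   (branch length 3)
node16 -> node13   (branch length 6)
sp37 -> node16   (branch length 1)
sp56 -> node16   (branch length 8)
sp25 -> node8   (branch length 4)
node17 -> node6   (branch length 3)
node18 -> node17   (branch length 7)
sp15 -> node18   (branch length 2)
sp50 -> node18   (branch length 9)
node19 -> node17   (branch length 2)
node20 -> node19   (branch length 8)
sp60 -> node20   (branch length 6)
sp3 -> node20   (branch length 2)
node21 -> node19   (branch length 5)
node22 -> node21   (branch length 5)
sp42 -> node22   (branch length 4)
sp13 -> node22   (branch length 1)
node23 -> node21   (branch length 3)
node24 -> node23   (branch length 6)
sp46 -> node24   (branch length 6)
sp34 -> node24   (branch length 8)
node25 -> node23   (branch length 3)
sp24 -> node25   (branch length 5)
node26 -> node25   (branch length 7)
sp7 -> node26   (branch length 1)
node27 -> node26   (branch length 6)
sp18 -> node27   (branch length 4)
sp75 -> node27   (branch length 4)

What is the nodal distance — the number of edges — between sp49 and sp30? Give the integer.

The MRCA of sp49 and sp30 is the node subtending (((sp74,(sp36,sp30)),(sp78,sp52)),((sp47,(((sp53,(sp49,(sp39,sp48))),(((sp35,sp57),sp2),(sp37,sp56))),sp25)),((sp15,sp50),((sp60,sp3),((sp42,sp13),((sp46,sp34),(sp24,(sp7,(sp18,sp75))))))))).
From sp49 up to that node: 7 branches. From sp30 up to the same node: 4 branches. Total: 7 + 4 = 11.

11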